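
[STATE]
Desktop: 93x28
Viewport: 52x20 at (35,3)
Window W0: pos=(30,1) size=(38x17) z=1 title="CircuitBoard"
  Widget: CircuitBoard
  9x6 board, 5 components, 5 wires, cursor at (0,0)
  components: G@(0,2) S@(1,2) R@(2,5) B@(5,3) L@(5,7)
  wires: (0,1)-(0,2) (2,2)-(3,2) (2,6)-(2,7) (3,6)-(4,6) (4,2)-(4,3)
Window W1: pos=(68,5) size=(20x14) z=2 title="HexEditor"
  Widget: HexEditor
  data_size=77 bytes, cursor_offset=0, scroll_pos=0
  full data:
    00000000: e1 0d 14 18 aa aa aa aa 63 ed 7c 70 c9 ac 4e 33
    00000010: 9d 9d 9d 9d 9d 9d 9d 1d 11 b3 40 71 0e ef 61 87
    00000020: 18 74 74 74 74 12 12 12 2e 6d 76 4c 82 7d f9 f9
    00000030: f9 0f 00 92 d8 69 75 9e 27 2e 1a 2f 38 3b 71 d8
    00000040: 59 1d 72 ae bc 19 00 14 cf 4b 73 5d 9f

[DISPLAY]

────────────────────────────────┨                   
 1 2 3 4 5 6 7 8                ┃                   
.]  · ─ G                       ┃┏━━━━━━━━━━━━━━━━━━
                                ┃┃ HexEditor        
        S                       ┃┠──────────────────
                                ┃┃00000000  E1 0d 14
        ·           R   · ─ ·   ┃┃00000010  9d 9d 9d
        │                       ┃┃00000020  18 74 74
        ·               ·       ┃┃00000030  f9 0f 00
                        │       ┃┃00000040  59 1d 72
        · ─ ·           ·       ┃┃                  
                                ┃┃                  
            B               L   ┃┃                  
or: (0,0)                       ┃┃                  
━━━━━━━━━━━━━━━━━━━━━━━━━━━━━━━━┛┃                  
                                 ┗━━━━━━━━━━━━━━━━━━
                                                    
                                                    
                                                    
                                                    


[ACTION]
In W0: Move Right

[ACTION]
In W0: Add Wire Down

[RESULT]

────────────────────────────────┨                   
 1 2 3 4 5 6 7 8                ┃                   
   [.]─ G                       ┃┏━━━━━━━━━━━━━━━━━━
    │                           ┃┃ HexEditor        
    ·   S                       ┃┠──────────────────
                                ┃┃00000000  E1 0d 14
        ·           R   · ─ ·   ┃┃00000010  9d 9d 9d
        │                       ┃┃00000020  18 74 74
        ·               ·       ┃┃00000030  f9 0f 00
                        │       ┃┃00000040  59 1d 72
        · ─ ·           ·       ┃┃                  
                                ┃┃                  
            B               L   ┃┃                  
or: (0,1)                       ┃┃                  
━━━━━━━━━━━━━━━━━━━━━━━━━━━━━━━━┛┃                  
                                 ┗━━━━━━━━━━━━━━━━━━
                                                    
                                                    
                                                    
                                                    


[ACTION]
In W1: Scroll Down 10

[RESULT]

────────────────────────────────┨                   
 1 2 3 4 5 6 7 8                ┃                   
   [.]─ G                       ┃┏━━━━━━━━━━━━━━━━━━
    │                           ┃┃ HexEditor        
    ·   S                       ┃┠──────────────────
                                ┃┃00000040  59 1d 72
        ·           R   · ─ ·   ┃┃                  
        │                       ┃┃                  
        ·               ·       ┃┃                  
                        │       ┃┃                  
        · ─ ·           ·       ┃┃                  
                                ┃┃                  
            B               L   ┃┃                  
or: (0,1)                       ┃┃                  
━━━━━━━━━━━━━━━━━━━━━━━━━━━━━━━━┛┃                  
                                 ┗━━━━━━━━━━━━━━━━━━
                                                    
                                                    
                                                    
                                                    


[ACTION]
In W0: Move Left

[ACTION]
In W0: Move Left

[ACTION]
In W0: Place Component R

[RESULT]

────────────────────────────────┨                   
 1 2 3 4 5 6 7 8                ┃                   
R]  · ─ G                       ┃┏━━━━━━━━━━━━━━━━━━
    │                           ┃┃ HexEditor        
    ·   S                       ┃┠──────────────────
                                ┃┃00000040  59 1d 72
        ·           R   · ─ ·   ┃┃                  
        │                       ┃┃                  
        ·               ·       ┃┃                  
                        │       ┃┃                  
        · ─ ·           ·       ┃┃                  
                                ┃┃                  
            B               L   ┃┃                  
or: (0,0)                       ┃┃                  
━━━━━━━━━━━━━━━━━━━━━━━━━━━━━━━━┛┃                  
                                 ┗━━━━━━━━━━━━━━━━━━
                                                    
                                                    
                                                    
                                                    


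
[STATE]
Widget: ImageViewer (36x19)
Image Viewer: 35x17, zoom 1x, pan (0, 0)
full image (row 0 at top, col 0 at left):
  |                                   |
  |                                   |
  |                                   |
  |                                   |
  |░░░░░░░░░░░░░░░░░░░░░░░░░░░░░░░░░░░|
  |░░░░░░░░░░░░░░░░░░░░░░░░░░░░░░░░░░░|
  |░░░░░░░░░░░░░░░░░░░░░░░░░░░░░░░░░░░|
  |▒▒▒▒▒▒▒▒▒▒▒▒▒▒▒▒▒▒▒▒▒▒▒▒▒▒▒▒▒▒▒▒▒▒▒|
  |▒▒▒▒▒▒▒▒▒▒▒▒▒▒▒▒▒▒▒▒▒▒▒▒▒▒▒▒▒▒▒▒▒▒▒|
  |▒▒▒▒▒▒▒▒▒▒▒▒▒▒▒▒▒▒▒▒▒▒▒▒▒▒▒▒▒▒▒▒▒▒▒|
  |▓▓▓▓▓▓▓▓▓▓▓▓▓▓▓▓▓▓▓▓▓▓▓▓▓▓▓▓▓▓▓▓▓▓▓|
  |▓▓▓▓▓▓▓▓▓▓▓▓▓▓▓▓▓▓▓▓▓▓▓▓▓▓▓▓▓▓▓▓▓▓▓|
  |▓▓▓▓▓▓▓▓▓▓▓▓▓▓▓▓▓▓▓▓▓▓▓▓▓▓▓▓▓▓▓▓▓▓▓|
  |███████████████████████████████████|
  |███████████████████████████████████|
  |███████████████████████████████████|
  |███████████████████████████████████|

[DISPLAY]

                                    
                                    
                                    
                                    
░░░░░░░░░░░░░░░░░░░░░░░░░░░░░░░░░░░ 
░░░░░░░░░░░░░░░░░░░░░░░░░░░░░░░░░░░ 
░░░░░░░░░░░░░░░░░░░░░░░░░░░░░░░░░░░ 
▒▒▒▒▒▒▒▒▒▒▒▒▒▒▒▒▒▒▒▒▒▒▒▒▒▒▒▒▒▒▒▒▒▒▒ 
▒▒▒▒▒▒▒▒▒▒▒▒▒▒▒▒▒▒▒▒▒▒▒▒▒▒▒▒▒▒▒▒▒▒▒ 
▒▒▒▒▒▒▒▒▒▒▒▒▒▒▒▒▒▒▒▒▒▒▒▒▒▒▒▒▒▒▒▒▒▒▒ 
▓▓▓▓▓▓▓▓▓▓▓▓▓▓▓▓▓▓▓▓▓▓▓▓▓▓▓▓▓▓▓▓▓▓▓ 
▓▓▓▓▓▓▓▓▓▓▓▓▓▓▓▓▓▓▓▓▓▓▓▓▓▓▓▓▓▓▓▓▓▓▓ 
▓▓▓▓▓▓▓▓▓▓▓▓▓▓▓▓▓▓▓▓▓▓▓▓▓▓▓▓▓▓▓▓▓▓▓ 
███████████████████████████████████ 
███████████████████████████████████ 
███████████████████████████████████ 
███████████████████████████████████ 
                                    
                                    


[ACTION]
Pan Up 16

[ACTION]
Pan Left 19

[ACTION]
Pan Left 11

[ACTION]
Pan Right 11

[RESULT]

                                    
                                    
                                    
                                    
░░░░░░░░░░░░░░░░░░░░░░░░            
░░░░░░░░░░░░░░░░░░░░░░░░            
░░░░░░░░░░░░░░░░░░░░░░░░            
▒▒▒▒▒▒▒▒▒▒▒▒▒▒▒▒▒▒▒▒▒▒▒▒            
▒▒▒▒▒▒▒▒▒▒▒▒▒▒▒▒▒▒▒▒▒▒▒▒            
▒▒▒▒▒▒▒▒▒▒▒▒▒▒▒▒▒▒▒▒▒▒▒▒            
▓▓▓▓▓▓▓▓▓▓▓▓▓▓▓▓▓▓▓▓▓▓▓▓            
▓▓▓▓▓▓▓▓▓▓▓▓▓▓▓▓▓▓▓▓▓▓▓▓            
▓▓▓▓▓▓▓▓▓▓▓▓▓▓▓▓▓▓▓▓▓▓▓▓            
████████████████████████            
████████████████████████            
████████████████████████            
████████████████████████            
                                    
                                    


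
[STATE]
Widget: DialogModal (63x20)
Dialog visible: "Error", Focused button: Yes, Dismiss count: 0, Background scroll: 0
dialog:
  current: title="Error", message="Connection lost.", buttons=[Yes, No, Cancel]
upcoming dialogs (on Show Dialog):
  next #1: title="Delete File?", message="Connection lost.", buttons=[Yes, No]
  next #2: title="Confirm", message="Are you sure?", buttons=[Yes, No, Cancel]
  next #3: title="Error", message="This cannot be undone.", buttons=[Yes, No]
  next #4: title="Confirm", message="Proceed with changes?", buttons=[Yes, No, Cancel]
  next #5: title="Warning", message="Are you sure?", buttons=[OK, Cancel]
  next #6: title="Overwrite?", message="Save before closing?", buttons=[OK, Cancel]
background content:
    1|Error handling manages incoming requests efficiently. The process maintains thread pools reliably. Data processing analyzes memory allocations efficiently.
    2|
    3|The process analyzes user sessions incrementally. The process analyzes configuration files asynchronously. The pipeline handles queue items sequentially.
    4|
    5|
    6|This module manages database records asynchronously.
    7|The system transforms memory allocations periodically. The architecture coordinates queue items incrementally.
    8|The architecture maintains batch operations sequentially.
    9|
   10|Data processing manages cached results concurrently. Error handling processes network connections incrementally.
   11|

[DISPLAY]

Error handling manages incoming requests efficiently. The proce
                                                               
The process analyzes user sessions incrementally. The process a
                                                               
                                                               
This module manages database records asynchronously.           
The system transforms memory allocations periodically. The arch
The architecture mai┌─────────────────────┐ sequentially.      
                    │        Error        │                    
Data processing mana│   Connection lost.  │urrently. Error hand
                    │ [Yes]  No   Cancel  │                    
                    └─────────────────────┘                    
                                                               
                                                               
                                                               
                                                               
                                                               
                                                               
                                                               
                                                               


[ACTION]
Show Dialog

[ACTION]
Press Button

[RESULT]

Error handling manages incoming requests efficiently. The proce
                                                               
The process analyzes user sessions incrementally. The process a
                                                               
                                                               
This module manages database records asynchronously.           
The system transforms memory allocations periodically. The arch
The architecture maintains batch operations sequentially.      
                                                               
Data processing manages cached results concurrently. Error hand
                                                               
                                                               
                                                               
                                                               
                                                               
                                                               
                                                               
                                                               
                                                               
                                                               


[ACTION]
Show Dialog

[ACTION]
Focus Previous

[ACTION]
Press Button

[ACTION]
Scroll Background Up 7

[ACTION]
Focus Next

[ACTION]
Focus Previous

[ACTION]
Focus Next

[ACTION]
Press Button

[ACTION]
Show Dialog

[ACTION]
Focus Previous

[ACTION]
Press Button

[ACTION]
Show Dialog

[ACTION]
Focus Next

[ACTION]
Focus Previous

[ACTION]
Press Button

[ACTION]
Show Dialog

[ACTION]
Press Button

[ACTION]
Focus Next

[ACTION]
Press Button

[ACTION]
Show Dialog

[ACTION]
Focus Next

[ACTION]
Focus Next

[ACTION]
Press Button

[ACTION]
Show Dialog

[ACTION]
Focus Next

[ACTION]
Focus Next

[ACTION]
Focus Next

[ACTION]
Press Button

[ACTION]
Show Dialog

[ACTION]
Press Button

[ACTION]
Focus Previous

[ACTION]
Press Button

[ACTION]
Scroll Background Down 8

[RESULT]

                                                               
Data processing manages cached results concurrently. Error hand
                                                               
                                                               
                                                               
                                                               
                                                               
                                                               
                                                               
                                                               
                                                               
                                                               
                                                               
                                                               
                                                               
                                                               
                                                               
                                                               
                                                               
                                                               


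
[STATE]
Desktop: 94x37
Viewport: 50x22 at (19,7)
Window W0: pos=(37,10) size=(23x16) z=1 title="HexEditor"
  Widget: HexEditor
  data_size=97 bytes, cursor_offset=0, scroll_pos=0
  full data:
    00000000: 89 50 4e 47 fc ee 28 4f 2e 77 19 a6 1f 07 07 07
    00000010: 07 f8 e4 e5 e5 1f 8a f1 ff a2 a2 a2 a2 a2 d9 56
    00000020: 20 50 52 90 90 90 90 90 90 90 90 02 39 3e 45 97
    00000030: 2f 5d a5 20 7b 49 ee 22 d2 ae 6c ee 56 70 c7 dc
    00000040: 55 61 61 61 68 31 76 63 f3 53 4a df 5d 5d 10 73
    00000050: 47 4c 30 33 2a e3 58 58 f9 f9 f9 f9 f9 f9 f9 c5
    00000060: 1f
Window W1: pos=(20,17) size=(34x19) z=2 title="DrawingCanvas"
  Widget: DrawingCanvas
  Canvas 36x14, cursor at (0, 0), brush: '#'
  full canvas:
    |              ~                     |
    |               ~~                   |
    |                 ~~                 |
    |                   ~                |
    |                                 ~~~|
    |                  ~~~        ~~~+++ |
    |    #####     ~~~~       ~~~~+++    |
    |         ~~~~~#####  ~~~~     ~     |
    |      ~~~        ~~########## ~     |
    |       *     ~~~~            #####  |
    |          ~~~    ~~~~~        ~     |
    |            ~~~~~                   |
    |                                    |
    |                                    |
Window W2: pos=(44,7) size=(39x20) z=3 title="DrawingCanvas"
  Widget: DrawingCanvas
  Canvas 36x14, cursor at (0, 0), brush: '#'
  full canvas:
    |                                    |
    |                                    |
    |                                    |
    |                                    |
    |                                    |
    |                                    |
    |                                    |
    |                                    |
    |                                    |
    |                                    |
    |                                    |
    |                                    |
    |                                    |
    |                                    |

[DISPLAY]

                         ┏━━━━━━━━━━━━━━━━━━━━━━━━
                         ┃ DrawingCanvas          
                         ┠────────────────────────
                  ┏━━━━━━┃+                       
                  ┃ HexEd┃                        
                  ┠──────┃                        
                  ┃000000┃                        
                  ┃000000┃                        
                  ┃000000┃                        
                  ┃000000┃                        
 ┏━━━━━━━━━━━━━━━━━━━━━━━┃                        
 ┃ DrawingCanvas         ┃                        
 ┠───────────────────────┃                        
 ┃+             ~        ┃                        
 ┃               ~~      ┃                        
 ┃                 ~~    ┃                        
 ┃                   ~   ┃                        
 ┃                       ┃                        
 ┃                  ~~~  ┃                        
 ┃    #####     ~~~~     ┗━━━━━━━━━━━━━━━━━━━━━━━━
 ┃         ~~~~~#####  ~~~~     ~ ┃               
 ┃      ~~~        ~~########## ~ ┃               


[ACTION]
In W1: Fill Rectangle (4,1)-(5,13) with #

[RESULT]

                         ┏━━━━━━━━━━━━━━━━━━━━━━━━
                         ┃ DrawingCanvas          
                         ┠────────────────────────
                  ┏━━━━━━┃+                       
                  ┃ HexEd┃                        
                  ┠──────┃                        
                  ┃000000┃                        
                  ┃000000┃                        
                  ┃000000┃                        
                  ┃000000┃                        
 ┏━━━━━━━━━━━━━━━━━━━━━━━┃                        
 ┃ DrawingCanvas         ┃                        
 ┠───────────────────────┃                        
 ┃+             ~        ┃                        
 ┃               ~~      ┃                        
 ┃                 ~~    ┃                        
 ┃                   ~   ┃                        
 ┃ #############         ┃                        
 ┃ #############    ~~~  ┃                        
 ┃    #####     ~~~~     ┗━━━━━━━━━━━━━━━━━━━━━━━━
 ┃         ~~~~~#####  ~~~~     ~ ┃               
 ┃      ~~~        ~~########## ~ ┃               


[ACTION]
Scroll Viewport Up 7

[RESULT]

                                                  
                                                  
                                                  
                                                  
                                                  
                                                  
                                                  
                         ┏━━━━━━━━━━━━━━━━━━━━━━━━
                         ┃ DrawingCanvas          
                         ┠────────────────────────
                  ┏━━━━━━┃+                       
                  ┃ HexEd┃                        
                  ┠──────┃                        
                  ┃000000┃                        
                  ┃000000┃                        
                  ┃000000┃                        
                  ┃000000┃                        
 ┏━━━━━━━━━━━━━━━━━━━━━━━┃                        
 ┃ DrawingCanvas         ┃                        
 ┠───────────────────────┃                        
 ┃+             ~        ┃                        
 ┃               ~~      ┃                        


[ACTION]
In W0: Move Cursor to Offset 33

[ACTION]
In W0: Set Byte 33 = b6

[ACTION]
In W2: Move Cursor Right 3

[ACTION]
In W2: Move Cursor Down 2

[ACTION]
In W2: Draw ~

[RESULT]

                                                  
                                                  
                                                  
                                                  
                                                  
                                                  
                                                  
                         ┏━━━━━━━━━━━━━━━━━━━━━━━━
                         ┃ DrawingCanvas          
                         ┠────────────────────────
                  ┏━━━━━━┃                        
                  ┃ HexEd┃                        
                  ┠──────┃   ~                    
                  ┃000000┃                        
                  ┃000000┃                        
                  ┃000000┃                        
                  ┃000000┃                        
 ┏━━━━━━━━━━━━━━━━━━━━━━━┃                        
 ┃ DrawingCanvas         ┃                        
 ┠───────────────────────┃                        
 ┃+             ~        ┃                        
 ┃               ~~      ┃                        


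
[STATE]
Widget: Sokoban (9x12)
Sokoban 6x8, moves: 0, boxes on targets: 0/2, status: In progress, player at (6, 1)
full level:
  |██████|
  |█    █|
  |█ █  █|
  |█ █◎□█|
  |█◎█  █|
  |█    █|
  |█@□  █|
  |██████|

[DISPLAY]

██████   
█    █   
█ █  █   
█ █◎□█   
█◎█  █   
█    █   
█@□  █   
██████   
Moves: 0 
         
         
         


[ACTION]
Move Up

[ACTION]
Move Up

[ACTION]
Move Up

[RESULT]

██████   
█    █   
█ █  █   
█@█◎□█   
█◎█  █   
█    █   
█ □  █   
██████   
Moves: 3 
         
         
         


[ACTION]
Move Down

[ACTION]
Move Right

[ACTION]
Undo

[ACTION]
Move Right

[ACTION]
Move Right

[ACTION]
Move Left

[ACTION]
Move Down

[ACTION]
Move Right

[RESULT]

██████   
█    █   
█ █  █   
█ █◎□█   
█+█  █   
█    █   
█ □  █   
██████   
Moves: 4 
         
         
         


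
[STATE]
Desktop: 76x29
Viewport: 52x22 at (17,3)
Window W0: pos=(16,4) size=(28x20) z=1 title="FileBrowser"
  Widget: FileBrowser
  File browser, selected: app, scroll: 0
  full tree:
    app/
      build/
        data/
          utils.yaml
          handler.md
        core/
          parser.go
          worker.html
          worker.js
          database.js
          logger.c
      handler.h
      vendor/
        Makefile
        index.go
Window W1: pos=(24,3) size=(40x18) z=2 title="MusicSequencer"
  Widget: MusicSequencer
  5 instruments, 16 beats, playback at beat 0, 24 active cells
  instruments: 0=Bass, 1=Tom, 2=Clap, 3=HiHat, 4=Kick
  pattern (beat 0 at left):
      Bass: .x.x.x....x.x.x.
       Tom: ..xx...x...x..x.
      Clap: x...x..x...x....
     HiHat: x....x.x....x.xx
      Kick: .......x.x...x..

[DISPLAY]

       ┏━━━━━━━━━━━━━━━━━━━━━━━━━━━━━━━━━━━━━━┓     
━━━━━━━┃ MusicSequencer                       ┃     
 FileBr┠──────────────────────────────────────┨     
───────┃      ▼123456789012345                ┃     
> [-] a┃  Bass·█·█·█····█·█·█·                ┃     
    [+]┃   Tom··██···█···█··█·                ┃     
    han┃  Clap█···█··█···█····                ┃     
    [+]┃ HiHat█····█·█····█·██                ┃     
       ┃  Kick·······█·█···█··                ┃     
       ┃                                      ┃     
       ┃                                      ┃     
       ┃                                      ┃     
       ┃                                      ┃     
       ┃                                      ┃     
       ┃                                      ┃     
       ┃                                      ┃     
       ┃                                      ┃     
       ┗━━━━━━━━━━━━━━━━━━━━━━━━━━━━━━━━━━━━━━┛     
                          ┃                         
                          ┃                         
━━━━━━━━━━━━━━━━━━━━━━━━━━┛                         
                                                    


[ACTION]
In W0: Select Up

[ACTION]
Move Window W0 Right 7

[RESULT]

       ┏━━━━━━━━━━━━━━━━━━━━━━━━━━━━━━━━━━━━━━┓     
      ┏┃ MusicSequencer                       ┃     
      ┃┠──────────────────────────────────────┨     
      ┠┃      ▼123456789012345                ┃     
      ┃┃  Bass·█·█·█····█·█·█·                ┃     
      ┃┃   Tom··██···█···█··█·                ┃     
      ┃┃  Clap█···█··█···█····                ┃     
      ┃┃ HiHat█····█·█····█·██                ┃     
      ┃┃  Kick·······█·█···█··                ┃     
      ┃┃                                      ┃     
      ┃┃                                      ┃     
      ┃┃                                      ┃     
      ┃┃                                      ┃     
      ┃┃                                      ┃     
      ┃┃                                      ┃     
      ┃┃                                      ┃     
      ┃┃                                      ┃     
      ┃┗━━━━━━━━━━━━━━━━━━━━━━━━━━━━━━━━━━━━━━┛     
      ┃                          ┃                  
      ┃                          ┃                  
      ┗━━━━━━━━━━━━━━━━━━━━━━━━━━┛                  
                                                    


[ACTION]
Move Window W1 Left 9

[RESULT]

━━━━━━━━━━━━━━━━━━━━━━━━━━━━━━━━━━━━━┓              
MusicSequencer                       ┃              
─────────────────────────────────────┨              
     ▼123456789012345                ┃              
 Bass·█·█·█····█·█·█·                ┃              
  Tom··██···█···█··█·                ┃              
 Clap█···█··█···█····                ┃              
HiHat█····█·█····█·██                ┃              
 Kick·······█·█···█··                ┃              
                                     ┃              
                                     ┃              
                                     ┃              
                                     ┃              
                                     ┃              
                                     ┃              
                                     ┃              
                                     ┃              
━━━━━━━━━━━━━━━━━━━━━━━━━━━━━━━━━━━━━┛              
      ┃                          ┃                  
      ┃                          ┃                  
      ┗━━━━━━━━━━━━━━━━━━━━━━━━━━┛                  
                                                    


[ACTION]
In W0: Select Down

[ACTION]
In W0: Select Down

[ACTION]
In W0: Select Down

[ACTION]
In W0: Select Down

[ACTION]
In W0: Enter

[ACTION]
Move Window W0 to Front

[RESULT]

━━━━━━━━━━━━━━━━━━━━━━━━━━━━━━━━━━━━━┓              
MusicS┏━━━━━━━━━━━━━━━━━━━━━━━━━━┓   ┃              
──────┃ FileBrowser              ┃───┨              
     ▼┠──────────────────────────┨   ┃              
 Bass·┃  [-] app/                ┃   ┃              
  Tom·┃    [+] build/            ┃   ┃              
 Clap█┃    handler.h             ┃   ┃              
HiHat█┃  > [-] vendor/           ┃   ┃              
 Kick·┃      Makefile            ┃   ┃              
      ┃      index.go            ┃   ┃              
      ┃                          ┃   ┃              
      ┃                          ┃   ┃              
      ┃                          ┃   ┃              
      ┃                          ┃   ┃              
      ┃                          ┃   ┃              
      ┃                          ┃   ┃              
      ┃                          ┃   ┃              
━━━━━━┃                          ┃━━━┛              
      ┃                          ┃                  
      ┃                          ┃                  
      ┗━━━━━━━━━━━━━━━━━━━━━━━━━━┛                  
                                                    


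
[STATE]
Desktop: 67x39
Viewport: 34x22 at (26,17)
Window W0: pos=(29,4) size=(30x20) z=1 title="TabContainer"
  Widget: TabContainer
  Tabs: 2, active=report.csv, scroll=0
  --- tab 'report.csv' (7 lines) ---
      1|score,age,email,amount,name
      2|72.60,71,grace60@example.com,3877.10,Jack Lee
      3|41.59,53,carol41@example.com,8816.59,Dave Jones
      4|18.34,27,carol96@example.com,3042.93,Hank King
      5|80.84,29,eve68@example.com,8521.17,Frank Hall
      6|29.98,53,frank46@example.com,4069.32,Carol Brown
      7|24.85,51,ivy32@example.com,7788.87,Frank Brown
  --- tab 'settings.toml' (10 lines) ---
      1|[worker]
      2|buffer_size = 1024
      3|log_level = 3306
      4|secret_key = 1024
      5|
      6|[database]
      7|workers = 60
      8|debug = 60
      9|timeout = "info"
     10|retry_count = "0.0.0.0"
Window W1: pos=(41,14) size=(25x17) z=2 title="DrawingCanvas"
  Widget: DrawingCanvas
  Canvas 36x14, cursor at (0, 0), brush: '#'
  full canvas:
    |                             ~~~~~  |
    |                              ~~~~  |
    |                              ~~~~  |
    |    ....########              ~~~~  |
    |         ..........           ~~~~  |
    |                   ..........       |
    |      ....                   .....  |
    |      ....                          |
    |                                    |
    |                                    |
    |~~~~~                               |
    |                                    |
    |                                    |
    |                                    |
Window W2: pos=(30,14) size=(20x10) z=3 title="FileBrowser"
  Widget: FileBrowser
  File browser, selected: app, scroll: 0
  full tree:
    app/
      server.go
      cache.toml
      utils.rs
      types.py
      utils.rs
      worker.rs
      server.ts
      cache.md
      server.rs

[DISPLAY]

   ┃┃> [-] app/        ┃          
   ┃┃    server.go     ┃          
   ┃┃    cache.toml    ┃          
   ┃┃    utils.rs      ┃########  
   ┃┃    types.py      ┃ .........
   ┃┃    utils.rs      ┃          
   ┗┗━━━━━━━━━━━━━━━━━━┛..        
               ┃      ....        
               ┃                  
               ┃                  
               ┃~~~~~             
               ┃                  
               ┃                  
               ┗━━━━━━━━━━━━━━━━━━
                                  
                                  
                                  
                                  
                                  
                                  
                                  
                                  


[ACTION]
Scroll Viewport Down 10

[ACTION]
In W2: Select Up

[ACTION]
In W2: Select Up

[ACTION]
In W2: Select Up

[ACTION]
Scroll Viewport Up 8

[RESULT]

   ┃score,age,email,amount,name ┃ 
   ┃72.60,71,grace60@example.com┃ 
   ┃41.59,53,carol41@example.com┃ 
   ┃18.34,27,carol96@example.com┃ 
   ┃80.84,29,eve68@example.com,8┃ 
   ┃┏━━━━━━━━━━━━━━━━━━┓━━━━━━━━━━
   ┃┃ FileBrowser      ┃Canvas    
   ┃┠──────────────────┨──────────
   ┃┃> [-] app/        ┃          
   ┃┃    server.go     ┃          
   ┃┃    cache.toml    ┃          
   ┃┃    utils.rs      ┃########  
   ┃┃    types.py      ┃ .........
   ┃┃    utils.rs      ┃          
   ┗┗━━━━━━━━━━━━━━━━━━┛..        
               ┃      ....        
               ┃                  
               ┃                  
               ┃~~~~~             
               ┃                  
               ┃                  
               ┗━━━━━━━━━━━━━━━━━━


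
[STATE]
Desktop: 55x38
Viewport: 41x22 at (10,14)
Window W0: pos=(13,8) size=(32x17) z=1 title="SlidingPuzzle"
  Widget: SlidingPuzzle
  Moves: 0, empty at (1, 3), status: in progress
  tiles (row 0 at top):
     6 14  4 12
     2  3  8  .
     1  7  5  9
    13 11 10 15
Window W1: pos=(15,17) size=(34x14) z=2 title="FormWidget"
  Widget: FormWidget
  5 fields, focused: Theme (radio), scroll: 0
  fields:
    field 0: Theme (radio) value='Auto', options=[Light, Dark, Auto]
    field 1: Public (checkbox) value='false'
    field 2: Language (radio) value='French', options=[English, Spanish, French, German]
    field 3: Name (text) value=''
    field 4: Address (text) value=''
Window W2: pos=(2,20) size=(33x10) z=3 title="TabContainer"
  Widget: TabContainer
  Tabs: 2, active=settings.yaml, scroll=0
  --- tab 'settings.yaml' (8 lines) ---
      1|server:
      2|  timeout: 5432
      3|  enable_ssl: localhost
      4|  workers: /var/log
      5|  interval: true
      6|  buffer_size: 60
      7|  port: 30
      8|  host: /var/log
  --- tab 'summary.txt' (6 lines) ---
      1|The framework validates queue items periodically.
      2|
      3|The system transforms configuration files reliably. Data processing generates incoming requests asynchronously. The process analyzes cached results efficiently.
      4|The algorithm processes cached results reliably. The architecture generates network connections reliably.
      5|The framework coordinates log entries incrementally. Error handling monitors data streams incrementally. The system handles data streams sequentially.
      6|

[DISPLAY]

   ┃│  2 │  3 │  8 │    │         ┃      
   ┃├────┼────┼────┼────┤         ┃      
   ┃│  1 │  7 │  5 │  9 │         ┃      
   ┃├┏━━━━━━━━━━━━━━━━━━━━━━━━━━━━━━━━┓  
   ┃│┃ FormWidget                     ┃  
   ┃└┠────────────────────────────────┨  
━━━━━━━━━━━━━━━━━━━━━━━━┓ight  ( ) Dar┃  
tainer                  ┃             ┃  
────────────────────────┨nglish  ( ) S┃  
gs.yaml]│ summary.txt   ┃            ]┃  
────────────────────────┃            ]┃  
                        ┃             ┃  
ut: 5432                ┃             ┃  
e_ssl: localhost        ┃             ┃  
rs: /var/log            ┃             ┃  
━━━━━━━━━━━━━━━━━━━━━━━━┛             ┃  
     ┗━━━━━━━━━━━━━━━━━━━━━━━━━━━━━━━━┛  
                                         
                                         
                                         
                                         
                                         


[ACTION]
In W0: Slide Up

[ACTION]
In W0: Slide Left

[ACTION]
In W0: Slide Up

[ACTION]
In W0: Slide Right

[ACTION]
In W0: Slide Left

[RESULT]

   ┃│  2 │  3 │  8 │  9 │         ┃      
   ┃├────┼────┼────┼────┤         ┃      
   ┃│  1 │  7 │  5 │ 15 │         ┃      
   ┃├┏━━━━━━━━━━━━━━━━━━━━━━━━━━━━━━━━┓  
   ┃│┃ FormWidget                     ┃  
   ┃└┠────────────────────────────────┨  
━━━━━━━━━━━━━━━━━━━━━━━━┓ight  ( ) Dar┃  
tainer                  ┃             ┃  
────────────────────────┨nglish  ( ) S┃  
gs.yaml]│ summary.txt   ┃            ]┃  
────────────────────────┃            ]┃  
                        ┃             ┃  
ut: 5432                ┃             ┃  
e_ssl: localhost        ┃             ┃  
rs: /var/log            ┃             ┃  
━━━━━━━━━━━━━━━━━━━━━━━━┛             ┃  
     ┗━━━━━━━━━━━━━━━━━━━━━━━━━━━━━━━━┛  
                                         
                                         
                                         
                                         
                                         
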